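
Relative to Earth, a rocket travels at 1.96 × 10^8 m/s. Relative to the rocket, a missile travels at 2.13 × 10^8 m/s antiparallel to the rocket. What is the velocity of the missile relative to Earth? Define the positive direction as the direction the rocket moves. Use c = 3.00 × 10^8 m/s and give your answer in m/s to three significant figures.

-3.17 × 10^7 m/s

In units of c (dividing by 3.00 × 10^8 m/s): v = 0.653, u' = -0.710.
u = (u' + v)/(1 + u'v/c²):
u = (-0.710 + 0.653) / (1 + (-0.710)·0.653) = -0.0567/0.5361 = -0.1057
Converting back: u = -0.1057 × 3.00 × 10^8 m/s.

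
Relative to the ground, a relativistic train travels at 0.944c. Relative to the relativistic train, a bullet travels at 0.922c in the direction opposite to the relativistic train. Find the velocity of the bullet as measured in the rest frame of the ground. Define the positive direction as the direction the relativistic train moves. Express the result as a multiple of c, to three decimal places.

+0.170c

With v = 0.944 and u' = -0.922 (in units of c),
u = (u' + v)/(1 + u'v/c²):
u = (-0.922 + 0.944) / (1 + (-0.922)·0.944) = 0.0220/0.1296 = 0.1697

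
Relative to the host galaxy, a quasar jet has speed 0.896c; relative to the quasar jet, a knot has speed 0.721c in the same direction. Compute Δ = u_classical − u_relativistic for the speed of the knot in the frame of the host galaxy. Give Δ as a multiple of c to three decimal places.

Δ = 0.635c

Galilean: u_cl = 0.721 + 0.896 = 1.6170.
Relativistic: u_rel = (0.721 + 0.896) / (1 + 0.721·0.896) = 1.6170/1.6460 = 0.9824.
Δ = 1.6170 − 0.9824 = 0.6346.
(The classical prediction exceeds c; the relativistic result does not.)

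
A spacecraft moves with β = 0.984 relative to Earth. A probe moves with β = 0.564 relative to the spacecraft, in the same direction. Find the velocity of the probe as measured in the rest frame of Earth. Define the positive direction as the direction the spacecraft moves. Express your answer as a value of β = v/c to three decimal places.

β = 0.996

With v = 0.984 and u' = 0.564 (in units of c),
u = (u' + v)/(1 + u'v/c²):
u = (0.564 + 0.984) / (1 + 0.564·0.984) = 1.5480/1.5550 = 0.9955
(Galilean addition would give +1.548c, exceeding c.)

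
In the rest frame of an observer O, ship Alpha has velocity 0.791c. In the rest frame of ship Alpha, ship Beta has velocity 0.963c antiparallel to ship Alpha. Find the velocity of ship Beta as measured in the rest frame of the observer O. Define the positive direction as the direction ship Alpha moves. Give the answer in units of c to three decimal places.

-0.722c

With v = 0.791 and u' = -0.963 (in units of c),
u = (u' + v)/(1 + u'v/c²):
u = (-0.963 + 0.791) / (1 + (-0.963)·0.791) = -0.1720/0.2383 = -0.7219
(Galilean addition would give -0.172c.)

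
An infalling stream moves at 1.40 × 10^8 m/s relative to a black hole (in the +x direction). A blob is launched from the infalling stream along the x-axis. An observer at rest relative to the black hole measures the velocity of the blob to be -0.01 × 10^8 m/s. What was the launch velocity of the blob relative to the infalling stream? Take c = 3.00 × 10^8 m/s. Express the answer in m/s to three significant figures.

v = 0.467c, u = -0.003c.
Invert the composition law: u' = (u − v)/(1 − uv/c²).
u' = (-0.003 − 0.467) / (1 − (-0.003)(0.467)) = -0.4700/1.0016 = -0.4693.
u' = -0.4693 × 3.00 × 10^8 m/s.

-1.41 × 10^8 m/s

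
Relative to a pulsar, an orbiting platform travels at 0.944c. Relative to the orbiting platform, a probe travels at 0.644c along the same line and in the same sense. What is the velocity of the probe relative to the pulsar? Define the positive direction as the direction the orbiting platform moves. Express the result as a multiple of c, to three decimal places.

With v = 0.944 and u' = 0.644 (in units of c),
u = (u' + v)/(1 + u'v/c²):
u = (0.644 + 0.944) / (1 + 0.644·0.944) = 1.5880/1.6079 = 0.9876

0.988c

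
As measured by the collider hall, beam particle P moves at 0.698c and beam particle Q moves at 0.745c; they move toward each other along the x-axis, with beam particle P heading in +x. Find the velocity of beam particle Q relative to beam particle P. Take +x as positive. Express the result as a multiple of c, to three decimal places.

β_A = 0.698, β_B = -0.745.
Transform to A's frame with the inverse velocity-addition law: u' = (u − v)/(1 − uv/c²), taking u = β_B and v = β_A.
u' = (-0.745 − 0.698) / (1 − (0.698)(-0.745)) = -1.4430/1.5200 = -0.9493.

-0.949c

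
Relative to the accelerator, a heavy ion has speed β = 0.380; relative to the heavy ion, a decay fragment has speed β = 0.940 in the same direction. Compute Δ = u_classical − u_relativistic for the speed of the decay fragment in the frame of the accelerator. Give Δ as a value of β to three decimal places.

Galilean: u_cl = 0.940 + 0.380 = 1.3200.
Relativistic: u_rel = (0.940 + 0.380) / (1 + 0.940·0.380) = 1.3200/1.3572 = 0.9726.
Δ = 1.3200 − 0.9726 = 0.3474.
(The classical prediction exceeds c; the relativistic result does not.)

Δ = 0.347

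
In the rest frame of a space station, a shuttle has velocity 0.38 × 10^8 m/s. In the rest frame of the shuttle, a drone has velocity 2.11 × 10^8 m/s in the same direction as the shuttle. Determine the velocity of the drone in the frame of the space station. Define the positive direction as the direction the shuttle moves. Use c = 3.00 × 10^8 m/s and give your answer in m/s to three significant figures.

In units of c (dividing by 3.00 × 10^8 m/s): v = 0.127, u' = 0.703.
u = (u' + v)/(1 + u'v/c²):
u = (0.703 + 0.127) / (1 + 0.703·0.127) = 0.8300/1.0891 = 0.7621
(Galilean addition would give +0.830c.)
Converting back: u = 0.7621 × 3.00 × 10^8 m/s.

2.29 × 10^8 m/s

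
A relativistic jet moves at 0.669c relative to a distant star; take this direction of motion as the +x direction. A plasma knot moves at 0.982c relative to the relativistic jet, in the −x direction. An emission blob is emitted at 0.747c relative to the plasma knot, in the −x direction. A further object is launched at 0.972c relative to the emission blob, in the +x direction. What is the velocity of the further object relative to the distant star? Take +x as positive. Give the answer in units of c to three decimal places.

Apply u = (u' + v)/(1 + u'v/c²) successively, working outward toward the distant star.
Start: velocity of the relativistic jet relative to the distant star = 0.6690c.
Compose with the plasma knot (u' = -0.982 in the relativistic jet frame): u_1 = (-0.982 + 0.669) / (1 + (-0.982)·0.669) = -0.3130/0.3430 = -0.9124.
Compose with the emission blob (u' = -0.747 in the plasma knot frame): u_2 = (-0.747 + (-0.912)) / (1 + (-0.747)·(-0.912)) = -1.6594/1.6816 = -0.9868.
Compose with the further object (u' = 0.972 in the emission blob frame): u_3 = (0.972 + (-0.987)) / (1 + 0.972·(-0.987)) = -0.0148/0.0408 = -0.3633.

-0.363c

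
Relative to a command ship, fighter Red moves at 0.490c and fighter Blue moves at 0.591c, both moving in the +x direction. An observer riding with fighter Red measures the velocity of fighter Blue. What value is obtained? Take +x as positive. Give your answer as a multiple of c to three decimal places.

+0.142c

β_A = 0.490, β_B = 0.591.
Transform to A's frame with the inverse velocity-addition law: u' = (u − v)/(1 − uv/c²), taking u = β_B and v = β_A.
u' = (0.591 − 0.490) / (1 − (0.490)(0.591)) = 0.1010/0.7104 = 0.1422.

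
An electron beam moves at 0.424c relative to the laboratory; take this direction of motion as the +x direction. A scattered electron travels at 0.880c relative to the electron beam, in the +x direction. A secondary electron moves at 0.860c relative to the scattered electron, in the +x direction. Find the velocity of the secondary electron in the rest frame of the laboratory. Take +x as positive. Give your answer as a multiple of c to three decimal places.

0.996c

Apply u = (u' + v)/(1 + u'v/c²) successively, working outward toward the laboratory.
Start: velocity of the electron beam relative to the laboratory = 0.4240c.
Compose with the scattered electron (u' = 0.880 in the electron beam frame): u_1 = (0.880 + 0.424) / (1 + 0.880·0.424) = 1.3040/1.3731 = 0.9497.
Compose with the secondary electron (u' = 0.860 in the scattered electron frame): u_2 = (0.860 + 0.950) / (1 + 0.860·0.950) = 1.8097/1.8167 = 0.9961.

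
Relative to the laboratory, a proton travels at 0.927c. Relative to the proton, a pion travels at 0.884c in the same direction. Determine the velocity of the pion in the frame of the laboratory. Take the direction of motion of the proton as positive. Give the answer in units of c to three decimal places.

With v = 0.927 and u' = 0.884 (in units of c),
u = (u' + v)/(1 + u'v/c²):
u = (0.884 + 0.927) / (1 + 0.884·0.927) = 1.8110/1.8195 = 0.9953
(Galilean addition would give +1.811c, exceeding c.)

0.995c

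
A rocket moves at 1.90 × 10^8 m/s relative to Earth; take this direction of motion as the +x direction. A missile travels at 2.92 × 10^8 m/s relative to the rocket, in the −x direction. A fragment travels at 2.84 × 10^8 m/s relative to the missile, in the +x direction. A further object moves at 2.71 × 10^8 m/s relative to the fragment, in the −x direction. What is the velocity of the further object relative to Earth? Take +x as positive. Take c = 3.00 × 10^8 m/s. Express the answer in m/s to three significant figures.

Apply u = (u' + v)/(1 + u'v/c²) successively, working outward toward Earth.
(Dividing each given speed by c = 3.00 × 10^8 m/s to work in units of c.)
Start: velocity of the rocket relative to Earth = 0.6333c.
Compose with the missile (u' = -0.973 in the rocket frame): u_1 = (-0.973 + 0.633) / (1 + (-0.973)·0.633) = -0.3400/0.3836 = -0.8864.
Compose with the fragment (u' = 0.947 in the missile frame): u_2 = (0.947 + (-0.886)) / (1 + 0.947·(-0.886)) = 0.0602/0.1608 = 0.3744.
Compose with the further object (u' = -0.903 in the fragment frame): u_3 = (-0.903 + 0.374) / (1 + (-0.903)·0.374) = -0.5289/0.6617 = -0.7992.
So u = -0.7992 × 3.00 × 10^8 m/s.

-2.40 × 10^8 m/s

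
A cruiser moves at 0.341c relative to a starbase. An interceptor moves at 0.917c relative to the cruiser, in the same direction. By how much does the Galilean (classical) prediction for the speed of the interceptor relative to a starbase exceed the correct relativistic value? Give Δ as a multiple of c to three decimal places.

Galilean: u_cl = 0.917 + 0.341 = 1.2580.
Relativistic: u_rel = (0.917 + 0.341) / (1 + 0.917·0.341) = 1.2580/1.3127 = 0.9583.
Δ = 1.2580 − 0.9583 = 0.2997.
(The classical prediction exceeds c; the relativistic result does not.)

Δ = 0.300c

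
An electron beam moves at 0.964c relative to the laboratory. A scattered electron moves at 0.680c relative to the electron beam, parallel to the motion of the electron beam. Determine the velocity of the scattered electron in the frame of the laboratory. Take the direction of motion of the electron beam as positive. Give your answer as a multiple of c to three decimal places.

With v = 0.964 and u' = 0.680 (in units of c),
u = (u' + v)/(1 + u'v/c²):
u = (0.680 + 0.964) / (1 + 0.680·0.964) = 1.6440/1.6555 = 0.9930

0.993c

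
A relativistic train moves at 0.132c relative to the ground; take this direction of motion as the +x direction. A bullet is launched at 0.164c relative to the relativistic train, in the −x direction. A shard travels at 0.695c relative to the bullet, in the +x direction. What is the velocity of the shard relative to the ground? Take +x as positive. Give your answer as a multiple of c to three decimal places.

+0.678c

Apply u = (u' + v)/(1 + u'v/c²) successively, working outward toward the ground.
Start: velocity of the relativistic train relative to the ground = 0.1320c.
Compose with the bullet (u' = -0.164 in the relativistic train frame): u_1 = (-0.164 + 0.132) / (1 + (-0.164)·0.132) = -0.0320/0.9784 = -0.0327.
Compose with the shard (u' = 0.695 in the bullet frame): u_2 = (0.695 + (-0.033)) / (1 + 0.695·(-0.033)) = 0.6623/0.9773 = 0.6777.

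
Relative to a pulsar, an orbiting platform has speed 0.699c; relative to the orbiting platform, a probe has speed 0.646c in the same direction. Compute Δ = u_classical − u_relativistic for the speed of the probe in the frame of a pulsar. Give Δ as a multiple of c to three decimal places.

Δ = 0.418c

Galilean: u_cl = 0.646 + 0.699 = 1.3450.
Relativistic: u_rel = (0.646 + 0.699) / (1 + 0.646·0.699) = 1.3450/1.4516 = 0.9266.
Δ = 1.3450 − 0.9266 = 0.4184.
(The classical prediction exceeds c; the relativistic result does not.)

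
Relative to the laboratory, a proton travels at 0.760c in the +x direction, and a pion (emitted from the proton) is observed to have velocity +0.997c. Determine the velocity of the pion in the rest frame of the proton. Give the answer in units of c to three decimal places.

Invert the composition law: u' = (u − v)/(1 − uv/c²).
u' = (0.997 − 0.760) / (1 − (0.997)(0.760)) = 0.2370/0.2423 = 0.9782.

+0.978c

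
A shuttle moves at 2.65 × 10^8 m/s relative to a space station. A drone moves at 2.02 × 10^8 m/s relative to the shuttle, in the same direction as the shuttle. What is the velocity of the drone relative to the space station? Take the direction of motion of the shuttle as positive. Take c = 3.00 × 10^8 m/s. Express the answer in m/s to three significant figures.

2.93 × 10^8 m/s

In units of c (dividing by 3.00 × 10^8 m/s): v = 0.883, u' = 0.673.
u = (u' + v)/(1 + u'v/c²):
u = (0.673 + 0.883) / (1 + 0.673·0.883) = 1.5567/1.5948 = 0.9761
(Galilean addition would give +1.557c, exceeding c.)
Converting back: u = 0.9761 × 3.00 × 10^8 m/s.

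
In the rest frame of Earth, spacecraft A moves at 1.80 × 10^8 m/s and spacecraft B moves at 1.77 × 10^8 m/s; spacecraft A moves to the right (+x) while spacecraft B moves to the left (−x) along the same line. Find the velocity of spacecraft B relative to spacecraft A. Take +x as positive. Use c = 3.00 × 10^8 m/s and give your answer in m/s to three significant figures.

-2.64 × 10^8 m/s

β_A = 0.600, β_B = -0.590 (dividing each by c = 3.00 × 10^8 m/s).
Transform to A's frame with the inverse velocity-addition law: u' = (u − v)/(1 − uv/c²), taking u = β_B and v = β_A.
u' = (-0.590 − 0.600) / (1 − (0.600)(-0.590)) = -1.1900/1.3540 = -0.8789.
u' = -0.8789 × 3.00 × 10^8 m/s.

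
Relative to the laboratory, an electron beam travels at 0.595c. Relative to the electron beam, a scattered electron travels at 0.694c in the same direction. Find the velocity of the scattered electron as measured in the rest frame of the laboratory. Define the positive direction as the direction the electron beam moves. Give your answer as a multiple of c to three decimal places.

0.912c

With v = 0.595 and u' = 0.694 (in units of c),
u = (u' + v)/(1 + u'v/c²):
u = (0.694 + 0.595) / (1 + 0.694·0.595) = 1.2890/1.4129 = 0.9123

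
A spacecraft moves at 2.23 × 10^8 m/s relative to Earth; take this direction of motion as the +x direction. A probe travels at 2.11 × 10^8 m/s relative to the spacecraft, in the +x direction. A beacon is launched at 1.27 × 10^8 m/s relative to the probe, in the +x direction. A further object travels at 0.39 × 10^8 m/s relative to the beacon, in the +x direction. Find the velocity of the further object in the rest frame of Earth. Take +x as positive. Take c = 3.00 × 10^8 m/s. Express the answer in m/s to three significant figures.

2.95 × 10^8 m/s

Apply u = (u' + v)/(1 + u'v/c²) successively, working outward toward Earth.
(Dividing each given speed by c = 3.00 × 10^8 m/s to work in units of c.)
Start: velocity of the spacecraft relative to Earth = 0.7433c.
Compose with the probe (u' = 0.703 in the spacecraft frame): u_1 = (0.703 + 0.743) / (1 + 0.703·0.743) = 1.4467/1.5228 = 0.9500.
Compose with the beacon (u' = 0.423 in the probe frame): u_2 = (0.423 + 0.950) / (1 + 0.423·0.950) = 1.3733/1.4022 = 0.9794.
Compose with the further object (u' = 0.130 in the beacon frame): u_3 = (0.130 + 0.979) / (1 + 0.130·0.979) = 1.1094/1.1273 = 0.9841.
So u = 0.9841 × 3.00 × 10^8 m/s.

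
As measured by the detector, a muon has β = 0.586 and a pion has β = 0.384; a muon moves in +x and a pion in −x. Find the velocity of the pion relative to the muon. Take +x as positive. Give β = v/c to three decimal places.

β_A = 0.586, β_B = -0.384.
Transform to A's frame with the inverse velocity-addition law: u' = (u − v)/(1 − uv/c²), taking u = β_B and v = β_A.
u' = (-0.384 − 0.586) / (1 − (0.586)(-0.384)) = -0.9700/1.2250 = -0.7918.

β = -0.792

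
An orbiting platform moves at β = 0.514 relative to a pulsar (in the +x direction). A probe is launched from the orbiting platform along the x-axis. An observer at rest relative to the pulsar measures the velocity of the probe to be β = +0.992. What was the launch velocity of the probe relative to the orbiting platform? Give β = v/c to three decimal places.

β = +0.975

Invert the composition law: u' = (u − v)/(1 − uv/c²).
u' = (0.992 − 0.514) / (1 − (0.992)(0.514)) = 0.4780/0.4901 = 0.9753.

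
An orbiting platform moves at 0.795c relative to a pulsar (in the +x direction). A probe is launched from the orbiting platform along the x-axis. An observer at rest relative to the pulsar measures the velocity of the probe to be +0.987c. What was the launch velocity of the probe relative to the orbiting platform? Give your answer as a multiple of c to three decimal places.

Invert the composition law: u' = (u − v)/(1 − uv/c²).
u' = (0.987 − 0.795) / (1 − (0.987)(0.795)) = 0.1920/0.2153 = 0.8916.

+0.892c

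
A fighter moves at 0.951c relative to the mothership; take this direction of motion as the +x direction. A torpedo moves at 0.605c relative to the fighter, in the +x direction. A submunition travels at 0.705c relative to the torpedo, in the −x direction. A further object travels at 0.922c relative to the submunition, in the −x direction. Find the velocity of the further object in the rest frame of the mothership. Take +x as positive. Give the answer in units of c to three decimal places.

Apply u = (u' + v)/(1 + u'v/c²) successively, working outward toward the mothership.
Start: velocity of the fighter relative to the mothership = 0.9510c.
Compose with the torpedo (u' = 0.605 in the fighter frame): u_1 = (0.605 + 0.951) / (1 + 0.605·0.951) = 1.5560/1.5754 = 0.9877.
Compose with the submunition (u' = -0.705 in the torpedo frame): u_2 = (-0.705 + 0.988) / (1 + (-0.705)·0.988) = 0.2827/0.3037 = 0.9310.
Compose with the further object (u' = -0.922 in the submunition frame): u_3 = (-0.922 + 0.931) / (1 + (-0.922)·0.931) = 0.0090/0.1416 = 0.0637.

+0.064c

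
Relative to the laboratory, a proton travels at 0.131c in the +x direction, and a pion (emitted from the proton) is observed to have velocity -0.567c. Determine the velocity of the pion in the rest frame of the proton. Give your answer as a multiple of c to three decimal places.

Invert the composition law: u' = (u − v)/(1 − uv/c²).
u' = (-0.567 − 0.131) / (1 − (-0.567)(0.131)) = -0.6980/1.0743 = -0.6497.

-0.650c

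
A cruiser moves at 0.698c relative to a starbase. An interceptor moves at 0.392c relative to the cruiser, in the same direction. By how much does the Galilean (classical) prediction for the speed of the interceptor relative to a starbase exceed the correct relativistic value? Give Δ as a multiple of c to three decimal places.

Galilean: u_cl = 0.392 + 0.698 = 1.0900.
Relativistic: u_rel = (0.392 + 0.698) / (1 + 0.392·0.698) = 1.0900/1.2736 = 0.8558.
Δ = 1.0900 − 0.8558 = 0.2342.
(The classical prediction exceeds c; the relativistic result does not.)

Δ = 0.234c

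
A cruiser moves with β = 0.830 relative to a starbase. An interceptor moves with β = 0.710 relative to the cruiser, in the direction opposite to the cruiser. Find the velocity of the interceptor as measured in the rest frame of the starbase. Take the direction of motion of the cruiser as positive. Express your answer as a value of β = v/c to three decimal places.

β = +0.292

With v = 0.830 and u' = -0.710 (in units of c),
u = (u' + v)/(1 + u'v/c²):
u = (-0.710 + 0.830) / (1 + (-0.710)·0.830) = 0.1200/0.4107 = 0.2922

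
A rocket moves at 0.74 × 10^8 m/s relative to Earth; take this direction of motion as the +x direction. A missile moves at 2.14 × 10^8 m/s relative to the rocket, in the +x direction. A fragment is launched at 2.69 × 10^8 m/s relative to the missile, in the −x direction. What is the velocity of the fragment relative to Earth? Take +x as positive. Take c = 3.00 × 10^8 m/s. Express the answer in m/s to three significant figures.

-8.99 × 10^7 m/s

Apply u = (u' + v)/(1 + u'v/c²) successively, working outward toward Earth.
(Dividing each given speed by c = 3.00 × 10^8 m/s to work in units of c.)
Start: velocity of the rocket relative to Earth = 0.2467c.
Compose with the missile (u' = 0.713 in the rocket frame): u_1 = (0.713 + 0.247) / (1 + 0.713·0.247) = 0.9600/1.1760 = 0.8164.
Compose with the fragment (u' = -0.897 in the missile frame): u_2 = (-0.897 + 0.816) / (1 + (-0.897)·0.816) = -0.0803/0.2680 = -0.2997.
So u = -0.2997 × 3.00 × 10^8 m/s.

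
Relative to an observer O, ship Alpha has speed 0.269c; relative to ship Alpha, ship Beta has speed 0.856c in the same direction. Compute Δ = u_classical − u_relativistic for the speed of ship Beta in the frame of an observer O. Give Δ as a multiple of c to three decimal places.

Galilean: u_cl = 0.856 + 0.269 = 1.1250.
Relativistic: u_rel = (0.856 + 0.269) / (1 + 0.856·0.269) = 1.1250/1.2303 = 0.9144.
Δ = 1.1250 − 0.9144 = 0.2106.
(The classical prediction exceeds c; the relativistic result does not.)

Δ = 0.211c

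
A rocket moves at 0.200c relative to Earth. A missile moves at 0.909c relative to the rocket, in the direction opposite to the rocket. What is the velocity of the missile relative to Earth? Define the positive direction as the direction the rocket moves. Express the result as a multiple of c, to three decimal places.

With v = 0.200 and u' = -0.909 (in units of c),
u = (u' + v)/(1 + u'v/c²):
u = (-0.909 + 0.200) / (1 + (-0.909)·0.200) = -0.7090/0.8182 = -0.8665

-0.867c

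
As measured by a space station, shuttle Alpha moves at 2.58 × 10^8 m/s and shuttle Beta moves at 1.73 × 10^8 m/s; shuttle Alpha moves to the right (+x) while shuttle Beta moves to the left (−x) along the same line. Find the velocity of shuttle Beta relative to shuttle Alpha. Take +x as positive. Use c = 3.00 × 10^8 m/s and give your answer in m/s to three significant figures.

β_A = 0.860, β_B = -0.577 (dividing each by c = 3.00 × 10^8 m/s).
Transform to A's frame with the inverse velocity-addition law: u' = (u − v)/(1 − uv/c²), taking u = β_B and v = β_A.
u' = (-0.577 − 0.860) / (1 − (0.860)(-0.577)) = -1.4367/1.4959 = -0.9604.
u' = -0.9604 × 3.00 × 10^8 m/s.

-2.88 × 10^8 m/s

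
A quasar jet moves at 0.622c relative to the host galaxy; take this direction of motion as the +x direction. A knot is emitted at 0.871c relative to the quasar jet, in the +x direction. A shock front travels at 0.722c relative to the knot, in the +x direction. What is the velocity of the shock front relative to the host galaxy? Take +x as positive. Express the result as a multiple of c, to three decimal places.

Apply u = (u' + v)/(1 + u'v/c²) successively, working outward toward the host galaxy.
Start: velocity of the quasar jet relative to the host galaxy = 0.6220c.
Compose with the knot (u' = 0.871 in the quasar jet frame): u_1 = (0.871 + 0.622) / (1 + 0.871·0.622) = 1.4930/1.5418 = 0.9684.
Compose with the shock front (u' = 0.722 in the knot frame): u_2 = (0.722 + 0.968) / (1 + 0.722·0.968) = 1.6904/1.6992 = 0.9948.

0.995c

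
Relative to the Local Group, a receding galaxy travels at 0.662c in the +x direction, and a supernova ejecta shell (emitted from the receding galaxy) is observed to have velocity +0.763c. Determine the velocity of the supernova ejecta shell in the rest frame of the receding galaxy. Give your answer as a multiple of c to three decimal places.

Invert the composition law: u' = (u − v)/(1 − uv/c²).
u' = (0.763 − 0.662) / (1 − (0.763)(0.662)) = 0.1010/0.4949 = 0.2041.

+0.204c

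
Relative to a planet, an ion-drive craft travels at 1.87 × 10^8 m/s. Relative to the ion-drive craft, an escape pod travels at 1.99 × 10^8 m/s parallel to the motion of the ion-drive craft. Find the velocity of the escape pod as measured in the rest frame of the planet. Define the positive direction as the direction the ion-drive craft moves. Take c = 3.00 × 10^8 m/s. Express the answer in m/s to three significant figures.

2.73 × 10^8 m/s

In units of c (dividing by 3.00 × 10^8 m/s): v = 0.623, u' = 0.663.
u = (u' + v)/(1 + u'v/c²):
u = (0.663 + 0.623) / (1 + 0.663·0.623) = 1.2867/1.4135 = 0.9103
(Galilean addition would give +1.287c, exceeding c.)
Converting back: u = 0.9103 × 3.00 × 10^8 m/s.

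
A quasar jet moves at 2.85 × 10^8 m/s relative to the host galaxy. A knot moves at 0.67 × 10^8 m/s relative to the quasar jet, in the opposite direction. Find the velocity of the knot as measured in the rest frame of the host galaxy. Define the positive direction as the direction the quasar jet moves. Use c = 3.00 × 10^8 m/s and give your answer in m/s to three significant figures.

In units of c (dividing by 3.00 × 10^8 m/s): v = 0.950, u' = -0.223.
u = (u' + v)/(1 + u'v/c²):
u = (-0.223 + 0.950) / (1 + (-0.223)·0.950) = 0.7267/0.7878 = 0.9224
(Galilean addition would give +0.727c.)
Converting back: u = 0.9224 × 3.00 × 10^8 m/s.

+2.77 × 10^8 m/s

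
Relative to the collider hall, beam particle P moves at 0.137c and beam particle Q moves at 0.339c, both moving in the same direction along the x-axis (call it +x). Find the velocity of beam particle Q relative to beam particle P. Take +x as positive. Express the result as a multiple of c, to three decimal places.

+0.212c

β_A = 0.137, β_B = 0.339.
Transform to A's frame with the inverse velocity-addition law: u' = (u − v)/(1 − uv/c²), taking u = β_B and v = β_A.
u' = (0.339 − 0.137) / (1 − (0.137)(0.339)) = 0.2020/0.9536 = 0.2118.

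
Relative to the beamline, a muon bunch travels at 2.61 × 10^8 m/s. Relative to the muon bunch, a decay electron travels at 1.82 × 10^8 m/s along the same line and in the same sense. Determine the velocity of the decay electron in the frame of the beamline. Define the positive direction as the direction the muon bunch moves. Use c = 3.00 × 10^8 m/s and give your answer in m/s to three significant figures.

2.90 × 10^8 m/s

In units of c (dividing by 3.00 × 10^8 m/s): v = 0.870, u' = 0.607.
u = (u' + v)/(1 + u'v/c²):
u = (0.607 + 0.870) / (1 + 0.607·0.870) = 1.4767/1.5278 = 0.9665
Converting back: u = 0.9665 × 3.00 × 10^8 m/s.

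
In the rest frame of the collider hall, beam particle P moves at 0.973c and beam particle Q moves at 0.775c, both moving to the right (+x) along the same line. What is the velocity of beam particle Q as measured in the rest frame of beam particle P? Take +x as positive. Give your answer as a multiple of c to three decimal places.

β_A = 0.973, β_B = 0.775.
Transform to A's frame with the inverse velocity-addition law: u' = (u − v)/(1 − uv/c²), taking u = β_B and v = β_A.
u' = (0.775 − 0.973) / (1 − (0.973)(0.775)) = -0.1980/0.2459 = -0.8051.

-0.805c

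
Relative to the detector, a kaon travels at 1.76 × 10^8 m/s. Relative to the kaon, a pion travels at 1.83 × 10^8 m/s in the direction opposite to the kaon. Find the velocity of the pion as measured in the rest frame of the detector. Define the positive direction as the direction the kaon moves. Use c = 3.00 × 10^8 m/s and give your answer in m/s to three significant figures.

-1.09 × 10^7 m/s

In units of c (dividing by 3.00 × 10^8 m/s): v = 0.587, u' = -0.610.
u = (u' + v)/(1 + u'v/c²):
u = (-0.610 + 0.587) / (1 + (-0.610)·0.587) = -0.0233/0.6421 = -0.0363
Converting back: u = -0.0363 × 3.00 × 10^8 m/s.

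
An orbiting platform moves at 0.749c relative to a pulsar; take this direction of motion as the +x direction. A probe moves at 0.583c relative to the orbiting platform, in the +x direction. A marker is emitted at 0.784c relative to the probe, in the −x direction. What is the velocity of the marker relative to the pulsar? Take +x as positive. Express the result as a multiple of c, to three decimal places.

Apply u = (u' + v)/(1 + u'v/c²) successively, working outward toward the pulsar.
Start: velocity of the orbiting platform relative to the pulsar = 0.7490c.
Compose with the probe (u' = 0.583 in the orbiting platform frame): u_1 = (0.583 + 0.749) / (1 + 0.583·0.749) = 1.3320/1.4367 = 0.9271.
Compose with the marker (u' = -0.784 in the probe frame): u_2 = (-0.784 + 0.927) / (1 + (-0.784)·0.927) = 0.1431/0.2731 = 0.5241.

+0.524c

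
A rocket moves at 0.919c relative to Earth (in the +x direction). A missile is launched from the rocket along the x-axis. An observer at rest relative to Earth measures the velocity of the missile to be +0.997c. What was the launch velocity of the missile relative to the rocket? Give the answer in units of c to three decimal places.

Invert the composition law: u' = (u − v)/(1 − uv/c²).
u' = (0.997 − 0.919) / (1 − (0.997)(0.919)) = 0.0780/0.0838 = 0.9313.

+0.931c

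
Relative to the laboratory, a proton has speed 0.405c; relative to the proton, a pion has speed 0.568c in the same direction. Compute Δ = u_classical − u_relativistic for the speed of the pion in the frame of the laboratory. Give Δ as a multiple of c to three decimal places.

Galilean: u_cl = 0.568 + 0.405 = 0.9730.
Relativistic: u_rel = (0.568 + 0.405) / (1 + 0.568·0.405) = 0.9730/1.2300 = 0.7910.
Δ = 0.9730 − 0.7910 = 0.1820.

Δ = 0.182c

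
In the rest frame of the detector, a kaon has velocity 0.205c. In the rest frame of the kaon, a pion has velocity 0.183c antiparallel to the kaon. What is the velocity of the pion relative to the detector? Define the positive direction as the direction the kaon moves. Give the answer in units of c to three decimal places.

+0.023c

With v = 0.205 and u' = -0.183 (in units of c),
u = (u' + v)/(1 + u'v/c²):
u = (-0.183 + 0.205) / (1 + (-0.183)·0.205) = 0.0220/0.9625 = 0.0229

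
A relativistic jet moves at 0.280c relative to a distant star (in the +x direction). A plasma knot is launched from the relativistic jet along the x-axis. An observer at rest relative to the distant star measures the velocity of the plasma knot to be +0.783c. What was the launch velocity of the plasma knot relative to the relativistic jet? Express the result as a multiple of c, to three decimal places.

Invert the composition law: u' = (u − v)/(1 − uv/c²).
u' = (0.783 − 0.280) / (1 − (0.783)(0.280)) = 0.5030/0.7808 = 0.6442.

+0.644c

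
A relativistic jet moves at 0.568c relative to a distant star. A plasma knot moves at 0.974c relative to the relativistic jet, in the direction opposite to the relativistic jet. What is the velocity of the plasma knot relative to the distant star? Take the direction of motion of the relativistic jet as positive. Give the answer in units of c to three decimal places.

-0.909c

With v = 0.568 and u' = -0.974 (in units of c),
u = (u' + v)/(1 + u'v/c²):
u = (-0.974 + 0.568) / (1 + (-0.974)·0.568) = -0.4060/0.4468 = -0.9087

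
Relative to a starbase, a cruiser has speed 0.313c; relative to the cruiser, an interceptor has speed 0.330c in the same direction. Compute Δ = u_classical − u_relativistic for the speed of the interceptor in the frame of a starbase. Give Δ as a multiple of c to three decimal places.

Galilean: u_cl = 0.330 + 0.313 = 0.6430.
Relativistic: u_rel = (0.330 + 0.313) / (1 + 0.330·0.313) = 0.6430/1.1033 = 0.5828.
Δ = 0.6430 − 0.5828 = 0.0602.

Δ = 0.060c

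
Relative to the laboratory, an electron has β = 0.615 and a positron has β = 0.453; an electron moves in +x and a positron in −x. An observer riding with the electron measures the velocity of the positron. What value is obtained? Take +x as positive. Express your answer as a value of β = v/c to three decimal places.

β_A = 0.615, β_B = -0.453.
Transform to A's frame with the inverse velocity-addition law: u' = (u − v)/(1 − uv/c²), taking u = β_B and v = β_A.
u' = (-0.453 − 0.615) / (1 − (0.615)(-0.453)) = -1.0680/1.2786 = -0.8353.

β = -0.835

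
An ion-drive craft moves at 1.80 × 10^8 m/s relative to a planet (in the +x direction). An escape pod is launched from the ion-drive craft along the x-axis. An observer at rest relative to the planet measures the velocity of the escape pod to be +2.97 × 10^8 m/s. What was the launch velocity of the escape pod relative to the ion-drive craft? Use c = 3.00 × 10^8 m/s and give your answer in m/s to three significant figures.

v = 0.600c, u = 0.990c.
Invert the composition law: u' = (u − v)/(1 − uv/c²).
u' = (0.990 − 0.600) / (1 − (0.990)(0.600)) = 0.3900/0.4060 = 0.9606.
u' = 0.9606 × 3.00 × 10^8 m/s.

+2.88 × 10^8 m/s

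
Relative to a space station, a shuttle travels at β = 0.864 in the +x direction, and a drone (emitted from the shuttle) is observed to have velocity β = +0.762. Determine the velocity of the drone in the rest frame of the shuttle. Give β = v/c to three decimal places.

β = -0.299

Invert the composition law: u' = (u − v)/(1 − uv/c²).
u' = (0.762 − 0.864) / (1 − (0.762)(0.864)) = -0.1020/0.3416 = -0.2986.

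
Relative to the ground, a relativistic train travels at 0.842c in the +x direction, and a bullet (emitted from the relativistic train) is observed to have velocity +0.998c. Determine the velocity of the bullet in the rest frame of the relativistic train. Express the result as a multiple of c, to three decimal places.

+0.977c

Invert the composition law: u' = (u − v)/(1 − uv/c²).
u' = (0.998 − 0.842) / (1 − (0.998)(0.842)) = 0.1560/0.1597 = 0.9769.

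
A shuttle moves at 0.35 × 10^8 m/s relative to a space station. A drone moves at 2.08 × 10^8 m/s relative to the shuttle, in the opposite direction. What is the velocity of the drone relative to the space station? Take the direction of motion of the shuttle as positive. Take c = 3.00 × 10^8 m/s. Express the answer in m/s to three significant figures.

In units of c (dividing by 3.00 × 10^8 m/s): v = 0.117, u' = -0.693.
u = (u' + v)/(1 + u'v/c²):
u = (-0.693 + 0.117) / (1 + (-0.693)·0.117) = -0.5767/0.9191 = -0.6274
(Galilean addition would give -0.577c.)
Converting back: u = -0.6274 × 3.00 × 10^8 m/s.

-1.88 × 10^8 m/s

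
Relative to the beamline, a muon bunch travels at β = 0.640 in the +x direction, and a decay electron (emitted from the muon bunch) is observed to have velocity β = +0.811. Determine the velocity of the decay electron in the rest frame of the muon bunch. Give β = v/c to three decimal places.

β = +0.356

Invert the composition law: u' = (u − v)/(1 − uv/c²).
u' = (0.811 − 0.640) / (1 − (0.811)(0.640)) = 0.1710/0.4810 = 0.3555.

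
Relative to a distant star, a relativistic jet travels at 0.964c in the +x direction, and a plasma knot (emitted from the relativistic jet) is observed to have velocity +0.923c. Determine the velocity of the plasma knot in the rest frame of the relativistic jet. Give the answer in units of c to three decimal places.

Invert the composition law: u' = (u − v)/(1 − uv/c²).
u' = (0.923 − 0.964) / (1 − (0.923)(0.964)) = -0.0410/0.1102 = -0.3720.

-0.372c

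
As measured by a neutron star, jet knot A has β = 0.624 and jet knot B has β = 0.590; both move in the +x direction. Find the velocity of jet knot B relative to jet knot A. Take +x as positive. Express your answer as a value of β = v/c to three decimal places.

β = -0.054

β_A = 0.624, β_B = 0.590.
Transform to A's frame with the inverse velocity-addition law: u' = (u − v)/(1 − uv/c²), taking u = β_B and v = β_A.
u' = (0.590 − 0.624) / (1 − (0.624)(0.590)) = -0.0340/0.6318 = -0.0538.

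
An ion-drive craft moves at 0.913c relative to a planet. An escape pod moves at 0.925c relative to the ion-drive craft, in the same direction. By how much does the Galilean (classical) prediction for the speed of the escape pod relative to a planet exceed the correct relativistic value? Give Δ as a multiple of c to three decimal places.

Δ = 0.842c

Galilean: u_cl = 0.925 + 0.913 = 1.8380.
Relativistic: u_rel = (0.925 + 0.913) / (1 + 0.925·0.913) = 1.8380/1.8445 = 0.9965.
Δ = 1.8380 − 0.9965 = 0.8415.
(The classical prediction exceeds c; the relativistic result does not.)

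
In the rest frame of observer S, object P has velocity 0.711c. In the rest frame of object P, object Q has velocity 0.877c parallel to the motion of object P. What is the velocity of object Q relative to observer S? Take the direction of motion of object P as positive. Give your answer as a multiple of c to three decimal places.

0.978c

With v = 0.711 and u' = 0.877 (in units of c),
u = (u' + v)/(1 + u'v/c²):
u = (0.877 + 0.711) / (1 + 0.877·0.711) = 1.5880/1.6235 = 0.9781
(Galilean addition would give +1.588c, exceeding c.)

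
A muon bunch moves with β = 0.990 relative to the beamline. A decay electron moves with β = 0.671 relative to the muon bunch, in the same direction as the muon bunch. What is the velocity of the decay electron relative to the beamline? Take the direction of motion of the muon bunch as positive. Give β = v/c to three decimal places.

β = 0.998

With v = 0.990 and u' = 0.671 (in units of c),
u = (u' + v)/(1 + u'v/c²):
u = (0.671 + 0.990) / (1 + 0.671·0.990) = 1.6610/1.6643 = 0.9980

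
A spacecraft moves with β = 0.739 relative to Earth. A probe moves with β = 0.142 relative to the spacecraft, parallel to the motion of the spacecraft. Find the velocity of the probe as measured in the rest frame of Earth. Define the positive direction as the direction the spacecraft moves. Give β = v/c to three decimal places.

β = 0.797

With v = 0.739 and u' = 0.142 (in units of c),
u = (u' + v)/(1 + u'v/c²):
u = (0.142 + 0.739) / (1 + 0.142·0.739) = 0.8810/1.1049 = 0.7973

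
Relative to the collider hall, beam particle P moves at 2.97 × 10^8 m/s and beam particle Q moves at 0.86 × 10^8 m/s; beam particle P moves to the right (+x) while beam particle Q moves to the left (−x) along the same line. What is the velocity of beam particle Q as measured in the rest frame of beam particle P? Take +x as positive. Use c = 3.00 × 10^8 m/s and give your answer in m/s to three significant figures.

β_A = 0.990, β_B = -0.287 (dividing each by c = 3.00 × 10^8 m/s).
Transform to A's frame with the inverse velocity-addition law: u' = (u − v)/(1 − uv/c²), taking u = β_B and v = β_A.
u' = (-0.287 − 0.990) / (1 − (0.990)(-0.287)) = -1.2767/1.2838 = -0.9944.
u' = -0.9944 × 3.00 × 10^8 m/s.

-2.98 × 10^8 m/s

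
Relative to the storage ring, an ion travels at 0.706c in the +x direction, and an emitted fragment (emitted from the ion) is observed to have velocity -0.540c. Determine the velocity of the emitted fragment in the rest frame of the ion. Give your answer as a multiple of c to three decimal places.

Invert the composition law: u' = (u − v)/(1 − uv/c²).
u' = (-0.540 − 0.706) / (1 − (-0.540)(0.706)) = -1.2460/1.3812 = -0.9021.

-0.902c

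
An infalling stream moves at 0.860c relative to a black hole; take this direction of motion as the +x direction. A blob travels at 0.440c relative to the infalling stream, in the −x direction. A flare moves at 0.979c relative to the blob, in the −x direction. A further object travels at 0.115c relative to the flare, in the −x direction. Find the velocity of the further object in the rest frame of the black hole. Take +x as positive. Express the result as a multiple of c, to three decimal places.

Apply u = (u' + v)/(1 + u'v/c²) successively, working outward toward the black hole.
Start: velocity of the infalling stream relative to the black hole = 0.8600c.
Compose with the blob (u' = -0.440 in the infalling stream frame): u_1 = (-0.440 + 0.860) / (1 + (-0.440)·0.860) = 0.4200/0.6216 = 0.6757.
Compose with the flare (u' = -0.979 in the blob frame): u_2 = (-0.979 + 0.676) / (1 + (-0.979)·0.676) = -0.3033/0.3385 = -0.8960.
Compose with the further object (u' = -0.115 in the flare frame): u_3 = (-0.115 + (-0.896)) / (1 + (-0.115)·(-0.896)) = -1.0110/1.1030 = -0.9166.

-0.917c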